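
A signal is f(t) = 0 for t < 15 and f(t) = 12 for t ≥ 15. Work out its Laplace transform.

f(t) = 12·u(t-15). L{u(t-15)} = e^(-15s)/s, so L{f(t)} = 12·e^(-15s)/s

Final answer: 12·e^(-15s)/s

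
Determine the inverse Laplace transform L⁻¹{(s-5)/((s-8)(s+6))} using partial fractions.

Using partial fractions, f(t) = (3e^(8t) + 11e^(-6t))/14

Final answer: (3e^(8t) + 11e^(-6t))/14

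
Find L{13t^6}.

L{t^n} = n!/s^(n+1). So L{13t^6} = 13·6!/s^7 = 9360/s^7

Final answer: 9360/s^7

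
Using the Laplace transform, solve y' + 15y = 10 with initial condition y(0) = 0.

sY + 15Y = 10/s. Y = 10/(s(s+15)). Partial fractions: Y = 2/3/s - 2/3/(s+15)

Final answer: y(t) = 2/3(1 - e^(-15t))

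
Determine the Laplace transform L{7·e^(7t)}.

L{e^(at)} = 1/(s-a), so L{e^(7t)} = 1/(s-7). Then L{7·e^(7t)} = 7/(s-7)

Final answer: 7/(s-7)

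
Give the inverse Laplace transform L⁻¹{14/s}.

L⁻¹{c/s} = c, so L⁻¹{14/s} = 14

Final answer: 14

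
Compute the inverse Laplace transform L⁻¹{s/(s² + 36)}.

L⁻¹{s/(s² + 36)} = cos(6t)

Final answer: cos(6t)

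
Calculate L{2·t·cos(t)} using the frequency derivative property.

L{cos(t)} = s/(s² + 1). Derivative: d/ds[s/(s² + 1)] = [(s² + 1) - s·2s]/(s² + 1)² = (1 - s²)/(s² + 1)². So L{t·cos(t)} = -F'(s) = (s² - 1)/(s² + 1)². Then L{2·t·cos(t)} = 2·(s² - 1)/(s² + 1)²

Final answer: 2·(s² - 1)/(s² + 1)²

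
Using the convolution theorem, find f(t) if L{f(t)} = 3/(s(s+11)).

3/(s(s+11)) = (3/s)·(1/(s+11)) = L{3}·L{e^(-11t)}. By convolution, f(t) = 3*e^(-11t) = ∫₀ᵗ 3·e^(-11τ) dτ = 3·(1 - e^(-11t))/11

Final answer: 3·(1 - e^(-11t))/11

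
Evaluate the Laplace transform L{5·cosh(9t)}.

L{cosh(ωt)} = s/(s² - ω²), so L{cosh(9t)} = s/(s² - 81). Then L{5·cosh(9t)} = 5·s/(s² - 81) = 5s/(s² - 81)

Final answer: 5s/(s² - 81)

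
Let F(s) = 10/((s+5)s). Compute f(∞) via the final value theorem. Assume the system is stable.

f(∞) = lim_{s→0} sF(s) = lim_{s→0} 10/(s+5) = 2

Final answer: 2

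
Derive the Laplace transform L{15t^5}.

L{15t^5} = 15 · L{t^5} = 15 · 120/s^6 = 1800/s^6

Final answer: 1800/s^6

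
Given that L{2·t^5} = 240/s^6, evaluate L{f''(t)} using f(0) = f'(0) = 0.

L{f''(t)} = s²F(s) - sf(0) - f'(0) = s²·240/s^6 - 0 - 0 = 240/s^4

Final answer: 240/s^4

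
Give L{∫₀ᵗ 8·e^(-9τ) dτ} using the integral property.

L{∫₀ᵗ f(τ)dτ} = F(s)/s with F(s) = 8/(s+9), so L{∫₀ᵗ 8·e^(-9τ) dτ} = 8/(s(s+9))

Final answer: 8/(s(s+9))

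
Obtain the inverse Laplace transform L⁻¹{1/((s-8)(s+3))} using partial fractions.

Decompose: A/(s-8) + B/(s+3). A = 1/11, B = -1/11. f(t) = (e^(8t) - e^(-3t))/11

Final answer: (e^(8t) - e^(-3t))/11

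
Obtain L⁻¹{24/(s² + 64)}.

This is the form c·a/(s² + a²) with a = 8, c = 3. L⁻¹ = 3·sin(8t)

Final answer: 3·sin(8t)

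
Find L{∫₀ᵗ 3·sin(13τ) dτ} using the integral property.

L{∫₀ᵗ f(τ)dτ} = F(s)/s with F(s) = 39/(s² + 169), so the result is (39/(s² + 169))/s = 39/(s(s² + 169))

Final answer: 39/(s(s² + 169))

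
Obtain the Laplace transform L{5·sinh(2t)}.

L{sinh(ωt)} = ω/(s² - ω²), so L{sinh(2t)} = 2/(s² - 4). Then L{5·sinh(2t)} = 5·2/(s² - 4) = 10/(s² - 4)

Final answer: 10/(s² - 4)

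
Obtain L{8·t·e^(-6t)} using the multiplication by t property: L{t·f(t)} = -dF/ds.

Using L{t^n·e^(at)} = n!/(s-a)^(n+1), L{t·e^(-6t)} = 1/(s+6)^2, so L{8·t·e^(-6t)} = 8·1/(s+6)^2 = 8/(s+6)^2

Final answer: 8/(s+6)^2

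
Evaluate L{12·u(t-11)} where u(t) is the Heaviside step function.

L{u(t-a)} = e^(-as)/s. Here a=11, so L{u(t-11)} = e^(-11s)/s, and L{12·u(t-11)} = 12·e^(-11s)/s

Final answer: 12·e^(-11s)/s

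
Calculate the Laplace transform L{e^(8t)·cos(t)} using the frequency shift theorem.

Frequency shift: L{e^(at)f(t)} = F(s-a). L{e^(8t)·cos(t)} = (s-8)/((s-8)² + 1)

Final answer: (s-8)/((s-8)² + 1)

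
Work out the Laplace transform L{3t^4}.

L{3t^4} = 3 · L{t^4} = 3 · 24/s^5 = 72/s^5

Final answer: 72/s^5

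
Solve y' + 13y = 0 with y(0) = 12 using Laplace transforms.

L{y'} + 13L{y} = 0. sY - 12 + 13Y = 0. Y(s+13) = 12. Y = 12/(s+13)

Final answer: y(t) = 12e^(-13t)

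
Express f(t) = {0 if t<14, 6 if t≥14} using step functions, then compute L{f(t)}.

f(t) = 6·u(t-14). L{u(t-14)} = e^(-14s)/s, so L{f(t)} = 6·e^(-14s)/s

Final answer: 6·e^(-14s)/s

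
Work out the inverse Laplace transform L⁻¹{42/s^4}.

L⁻¹{n!/s^(n+1)} = t^n with n=3. So L⁻¹{6/s^4} = t^3, and L⁻¹{42/s^4} = (42/6)·t^3 = 7·t^3

Final answer: 7·t^3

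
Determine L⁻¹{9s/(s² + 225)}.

This is the form c·s/(s² + a²) with a = 15, c = 9. L⁻¹ = 9·cos(15t)

Final answer: 9·cos(15t)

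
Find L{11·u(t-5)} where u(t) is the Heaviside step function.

L{u(t-a)} = e^(-as)/s. Here a=5, so L{u(t-5)} = e^(-5s)/s, and L{11·u(t-5)} = 11·e^(-5s)/s

Final answer: 11·e^(-5s)/s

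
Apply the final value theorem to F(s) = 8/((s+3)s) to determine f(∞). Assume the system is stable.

f(∞) = lim_{s→0} sF(s) = lim_{s→0} 8/(s+3) = 8/3

Final answer: 8/3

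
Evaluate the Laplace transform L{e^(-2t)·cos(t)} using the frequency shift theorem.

Frequency shift: L{e^(at)f(t)} = F(s-a). L{e^(-2t)·cos(t)} = (s+2)/((s+2)² + 1)

Final answer: (s+2)/((s+2)² + 1)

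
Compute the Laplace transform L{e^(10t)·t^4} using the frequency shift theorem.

L{e^(at)·t^n} = n!/(s-a)^(n+1), so L{e^(10t)·t^4} = 24/(s-10)^5

Final answer: 24/(s-10)^5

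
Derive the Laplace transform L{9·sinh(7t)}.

L{sinh(ωt)} = ω/(s² - ω²), so L{sinh(7t)} = 7/(s² - 49). Then L{9·sinh(7t)} = 9·7/(s² - 49) = 63/(s² - 49)

Final answer: 63/(s² - 49)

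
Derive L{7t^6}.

L{t^n} = n!/s^(n+1). So L{7t^6} = 7·6!/s^7 = 5040/s^7

Final answer: 5040/s^7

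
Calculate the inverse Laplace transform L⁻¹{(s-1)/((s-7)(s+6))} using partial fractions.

Using partial fractions, f(t) = (6e^(7t) + 7e^(-6t))/13

Final answer: (6e^(7t) + 7e^(-6t))/13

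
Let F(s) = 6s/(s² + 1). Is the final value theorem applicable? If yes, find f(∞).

The final value theorem requires all poles of sF(s) in the left half-plane. sF(s) = 6s²/(s² + 1) has poles at s = ±1i (imaginary axis). Theorem does NOT apply (oscillatory system).

Final answer: Not applicable (oscillatory)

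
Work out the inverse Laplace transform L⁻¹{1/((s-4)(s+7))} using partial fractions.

Decompose: A/(s-4) + B/(s+7). A = 1/11, B = -1/11. f(t) = (e^(4t) - e^(-7t))/11

Final answer: (e^(4t) - e^(-7t))/11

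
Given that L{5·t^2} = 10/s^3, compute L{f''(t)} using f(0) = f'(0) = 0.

L{f''(t)} = s²F(s) - sf(0) - f'(0) = s²·10/s^3 - 0 - 0 = 10/s

Final answer: 10/s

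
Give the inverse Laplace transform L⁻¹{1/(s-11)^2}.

L⁻¹{n!/(s-a)^(n+1)} = t^n·e^(at), so L⁻¹{1/(s-11)^2} = t·e^(11t)

Final answer: t·e^(11t)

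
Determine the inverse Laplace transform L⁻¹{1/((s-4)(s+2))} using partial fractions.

Decompose: A/(s-4) + B/(s+2). A = 1/6, B = -1/6. f(t) = (e^(4t) - e^(-2t))/6

Final answer: (e^(4t) - e^(-2t))/6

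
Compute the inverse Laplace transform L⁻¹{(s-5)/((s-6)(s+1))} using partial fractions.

Using partial fractions, f(t) = (e^(6t) + 6e^(-t))/7

Final answer: (e^(6t) + 6e^(-t))/7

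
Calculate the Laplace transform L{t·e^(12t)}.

L{t^n·e^(at)} = n!/(s-a)^(n+1), so L{t·e^(12t)} = 1/(s-12)^2

Final answer: 1/(s-12)^2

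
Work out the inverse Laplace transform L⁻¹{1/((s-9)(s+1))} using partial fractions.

Decompose: A/(s-9) + B/(s+1). A = 1/10, B = -1/10. f(t) = (e^(9t) - e^(-t))/10

Final answer: (e^(9t) - e^(-t))/10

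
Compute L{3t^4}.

L{t^n} = n!/s^(n+1). So L{3t^4} = 3·4!/s^5 = 72/s^5

Final answer: 72/s^5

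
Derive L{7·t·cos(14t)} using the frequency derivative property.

L{cos(14t)} = s/(s² + 196). Derivative: d/ds[s/(s² + 196)] = [(s² + 196) - s·2s]/(s² + 196)² = (196 - s²)/(s² + 196)². So L{t·cos(14t)} = -F'(s) = (s² - 196)/(s² + 196)². Then L{7·t·cos(14t)} = 7·(s² - 196)/(s² + 196)²

Final answer: 7·(s² - 196)/(s² + 196)²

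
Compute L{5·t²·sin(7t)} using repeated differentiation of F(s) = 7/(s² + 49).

F(s) = 7/(s² + 49). F'(s) = -14s/(s² + 49)². F''(s) = -14(49 - 3s²)/(s² + 49)³ = (42s² - 686)/(s² + 49)³. So L{t²·sin(7t)} = (-1)² F''(s) = (42s² - 686)/(s² + 49)³. Then L{5·t²·sin(7t)} = 5·(42s² - 686)/(s² + 49)³ = (210s² - 3430)/(s² + 49)³

Final answer: (210s² - 3430)/(s² + 49)³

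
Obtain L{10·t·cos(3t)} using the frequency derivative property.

L{cos(3t)} = s/(s² + 9). Derivative: d/ds[s/(s² + 9)] = [(s² + 9) - s·2s]/(s² + 9)² = (9 - s²)/(s² + 9)². So L{t·cos(3t)} = -F'(s) = (s² - 9)/(s² + 9)². Then L{10·t·cos(3t)} = 10·(s² - 9)/(s² + 9)²

Final answer: 10·(s² - 9)/(s² + 9)²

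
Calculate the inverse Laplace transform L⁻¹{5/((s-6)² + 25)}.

Using frequency shift, L⁻¹{5/((s-6)² + 25)} = e^(6t)·sin(5t)

Final answer: e^(6t)·sin(5t)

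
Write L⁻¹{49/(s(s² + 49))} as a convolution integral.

49/(s(s² + 49)) = (1/s)·(49/(s² + 49)) = L{1}·L{7·sin(7t)}. So f(t) = 1*(7·sin(7t)) = ∫₀ᵗ 7·sin(7τ) dτ

Final answer: ∫₀ᵗ 7·sin(7τ) dτ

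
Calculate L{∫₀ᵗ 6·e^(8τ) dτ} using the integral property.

L{∫₀ᵗ f(τ)dτ} = F(s)/s with F(s) = 6/(s-8), so L{∫₀ᵗ 6·e^(8τ) dτ} = 6/(s(s-8))

Final answer: 6/(s(s-8))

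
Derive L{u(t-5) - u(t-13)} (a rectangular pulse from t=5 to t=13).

L{u(t-a)} = e^(-as)/s. L{u(t-5) - u(t-13)} = (e^(-5s) - e^(-13s))/s

Final answer: (e^(-5s) - e^(-13s))/s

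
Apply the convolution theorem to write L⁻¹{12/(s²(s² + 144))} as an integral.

12/(s²(s² + 144)) = (1/s²)·(12/(s² + 144)) = L{t}·L{sin(12t)}. So f(t) = t*(sin(12t)) = ∫₀ᵗ τ·sin(12(t-τ)) dτ

Final answer: ∫₀ᵗ τ·sin(12(t-τ)) dτ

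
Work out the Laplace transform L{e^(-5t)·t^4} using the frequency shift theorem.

L{e^(at)·t^n} = n!/(s-a)^(n+1), so L{e^(-5t)·t^4} = 24/(s+5)^5

Final answer: 24/(s+5)^5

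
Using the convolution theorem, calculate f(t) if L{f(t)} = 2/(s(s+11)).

2/(s(s+11)) = (2/s)·(1/(s+11)) = L{2}·L{e^(-11t)}. By convolution, f(t) = 2*e^(-11t) = ∫₀ᵗ 2·e^(-11τ) dτ = 2·(1 - e^(-11t))/11

Final answer: 2·(1 - e^(-11t))/11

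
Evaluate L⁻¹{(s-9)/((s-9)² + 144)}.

Using frequency shift: L⁻¹{(s-a)/((s-a)² + b²)} = e^(at)cos(bt). Here a=9, b=12

Final answer: e^(9t)·cos(12t)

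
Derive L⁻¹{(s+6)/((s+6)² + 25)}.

Using frequency shift: L⁻¹{(s-a)/((s-a)² + b²)} = e^(at)cos(bt). Here a=-6, b=5

Final answer: e^(-6t)·cos(5t)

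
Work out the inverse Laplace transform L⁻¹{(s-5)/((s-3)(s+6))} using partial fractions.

Using partial fractions, f(t) = (-2e^(3t) + 11e^(-6t))/9

Final answer: (-2e^(3t) + 11e^(-6t))/9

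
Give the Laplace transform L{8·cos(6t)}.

L{cos(ωt)} = s/(s² + ω²), so L{cos(6t)} = s/(s² + 36). Then L{8·cos(6t)} = 8·s/(s² + 36) = 8s/(s² + 36)

Final answer: 8s/(s² + 36)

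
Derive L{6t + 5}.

L{6t + 5} = 6·L{t} + 5·L{1} = 6/s² + 5/s

Final answer: 6/s² + 5/s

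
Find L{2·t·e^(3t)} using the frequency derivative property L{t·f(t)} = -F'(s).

L{e^(3t)} = 1/(s-3). By frequency derivative: L{t·e^(3t)} = -d/ds[1/(s-3)] = -(-1)/(s-3)² = 1/(s-3)². Then L{2·t·e^(3t)} = 2·1/(s-3)² = 2/(s-3)²

Final answer: 2/(s-3)²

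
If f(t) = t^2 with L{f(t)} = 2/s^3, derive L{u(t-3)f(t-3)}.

Time shift theorem: L{u(t-a)f(t-a)} = e^(-as)F(s). Here a=3, F(s) = 2/s^3, so L{u(t-3)f(t-3)} = e^(-3s)·2/s^3

Final answer: e^(-3s)·2/s^3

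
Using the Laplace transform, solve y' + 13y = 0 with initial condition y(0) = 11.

L{y'} + 13L{y} = 0. sY - 11 + 13Y = 0. Y(s+13) = 11. Y = 11/(s+13)

Final answer: y(t) = 11e^(-13t)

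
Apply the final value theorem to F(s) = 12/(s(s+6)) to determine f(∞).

f(∞) = lim_{s→0} s·12/(s(s+6)) = lim_{s→0} 12/(s+6) = 12/6 = 2

Final answer: 2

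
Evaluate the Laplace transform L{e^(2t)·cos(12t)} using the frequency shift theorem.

Frequency shift: L{e^(at)f(t)} = F(s-a). L{e^(2t)·cos(12t)} = (s-2)/((s-2)² + 144)

Final answer: (s-2)/((s-2)² + 144)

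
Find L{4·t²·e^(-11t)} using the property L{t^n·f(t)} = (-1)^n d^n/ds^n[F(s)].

L{e^(-11t)} = 1/(s+11). d/ds[1/(s+11)] = -1/(s+11)². d²/ds²[1/(s+11)] = 2/(s+11)³. So L{t²·e^(-11t)} = (-1)² · 2/(s+11)³ = 2/(s+11)³. Then L{4·t²·e^(-11t)} = 4·2/(s+11)³ = 8/(s+11)³

Final answer: 8/(s+11)³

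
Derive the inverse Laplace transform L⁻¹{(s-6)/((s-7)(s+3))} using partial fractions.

Using partial fractions, f(t) = (e^(7t) + 9e^(-3t))/10

Final answer: (e^(7t) + 9e^(-3t))/10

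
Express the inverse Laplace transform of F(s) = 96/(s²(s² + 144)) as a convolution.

96/(s²(s² + 144)) = (1/s²)·(96/(s² + 144)) = L{t}·L{8·sin(12t)}. So f(t) = t*(8·sin(12t)) = ∫₀ᵗ 8τ·sin(12(t-τ)) dτ

Final answer: ∫₀ᵗ 8τ·sin(12(t-τ)) dτ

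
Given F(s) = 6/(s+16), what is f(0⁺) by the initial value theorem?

f(0⁺) = lim_{s→∞} s·6/(s+16) = lim_{s→∞} 6s/(s+16) = 6

Final answer: 6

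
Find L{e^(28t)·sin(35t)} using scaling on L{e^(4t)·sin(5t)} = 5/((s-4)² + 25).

Scaling with a=7: L{e^(28t)·sin(35t)} = (1/7) · 5/((s/7-4)² + 25). Simplifying: 35/((s-28)² + 1225)

Final answer: 35/((s-28)² + 1225)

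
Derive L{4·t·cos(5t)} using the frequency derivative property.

L{cos(5t)} = s/(s² + 25). Derivative: d/ds[s/(s² + 25)] = [(s² + 25) - s·2s]/(s² + 25)² = (25 - s²)/(s² + 25)². So L{t·cos(5t)} = -F'(s) = (s² - 25)/(s² + 25)². Then L{4·t·cos(5t)} = 4·(s² - 25)/(s² + 25)²

Final answer: 4·(s² - 25)/(s² + 25)²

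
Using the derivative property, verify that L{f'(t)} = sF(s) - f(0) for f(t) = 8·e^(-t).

f'(t) = -8e^(-t). Direct: L{f'(t)} = -8/(s+1). Property: s·8/(s+1) - 8 = (8s - 8(s+1))/(s+1) = -8/(s+1). ✓

Final answer: -8/(s+1)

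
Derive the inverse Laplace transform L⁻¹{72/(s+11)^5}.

L⁻¹{n!/(s-a)^(n+1)} = t^n·e^(at) with n=4, a=-11. So L⁻¹{24/(s+11)^5} = t^4·e^(-11t), and L⁻¹{72/(s+11)^5} = (72/24)·t^4·e^(-11t) = 3·t^4·e^(-11t)

Final answer: 3·t^4·e^(-11t)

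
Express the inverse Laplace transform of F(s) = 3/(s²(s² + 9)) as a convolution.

3/(s²(s² + 9)) = (1/s²)·(3/(s² + 9)) = L{t}·L{sin(3t)}. So f(t) = t*(sin(3t)) = ∫₀ᵗ τ·sin(3(t-τ)) dτ

Final answer: ∫₀ᵗ τ·sin(3(t-τ)) dτ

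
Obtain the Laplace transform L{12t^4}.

L{12t^4} = 12 · L{t^4} = 12 · 24/s^5 = 288/s^5

Final answer: 288/s^5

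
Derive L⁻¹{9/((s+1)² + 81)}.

Form: b/((s-a)² + b²) → e^(at)sin(bt). With a=-1, b=9

Final answer: e^(-t)·sin(9t)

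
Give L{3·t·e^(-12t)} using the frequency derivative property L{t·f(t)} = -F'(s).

L{e^(-12t)} = 1/(s+12). By frequency derivative: L{t·e^(-12t)} = -d/ds[1/(s+12)] = -(-1)/(s+12)² = 1/(s+12)². Then L{3·t·e^(-12t)} = 3·1/(s+12)² = 3/(s+12)²

Final answer: 3/(s+12)²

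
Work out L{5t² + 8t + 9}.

L{5t² + 8t + 9} = 5·2/s³ + 8/s² + 9/s = 10/s³ + 8/s² + 9/s

Final answer: 10/s³ + 8/s² + 9/s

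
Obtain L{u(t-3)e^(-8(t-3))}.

u(t-a)f(t-a) with f(t)=e^(-8t). L{e^(-8t)} = 1/(s+8). By time shift: e^(-3s)/(s+8)

Final answer: e^(-3s)/(s+8)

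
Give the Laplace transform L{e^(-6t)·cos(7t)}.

L{e^(at)·cos(ωt)} = (s-a)/((s-a)² + ω²), so L{e^(-6t)·cos(7t)} = (s+6)/((s+6)² + 49)

Final answer: (s+6)/((s+6)² + 49)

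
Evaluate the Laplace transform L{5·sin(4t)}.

L{sin(ωt)} = ω/(s² + ω²), so L{sin(4t)} = 4/(s² + 16). Then L{5·sin(4t)} = 5·4/(s² + 16) = 20/(s² + 16)

Final answer: 20/(s² + 16)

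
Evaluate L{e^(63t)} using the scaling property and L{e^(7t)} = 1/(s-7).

Using L{f(at)} = (1/a)F(s/a) with a=9 and f(t) = e^(7t): L{e^(63t)} = (1/9) · 1/((s/9)-7) = (1/9) · 9/(s-63) = 1/(s-63)

Final answer: 1/(s-63)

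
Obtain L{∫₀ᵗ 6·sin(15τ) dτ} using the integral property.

L{∫₀ᵗ f(τ)dτ} = F(s)/s with F(s) = 90/(s² + 225), so the result is (90/(s² + 225))/s = 90/(s(s² + 225))

Final answer: 90/(s(s² + 225))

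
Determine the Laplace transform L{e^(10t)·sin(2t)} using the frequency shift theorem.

Frequency shift: L{e^(at)f(t)} = F(s-a). L{e^(10t)·sin(2t)} = 2/((s-10)² + 4)

Final answer: 2/((s-10)² + 4)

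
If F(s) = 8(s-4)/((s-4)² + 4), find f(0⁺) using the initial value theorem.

f(0⁺) = lim_{s→∞} sF(s) = lim_{s→∞} 8s(s-4)/((s-4)² + 4) = 8

Final answer: 8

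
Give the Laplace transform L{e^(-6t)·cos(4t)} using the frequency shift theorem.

Frequency shift: L{e^(at)f(t)} = F(s-a). L{e^(-6t)·cos(4t)} = (s+6)/((s+6)² + 16)

Final answer: (s+6)/((s+6)² + 16)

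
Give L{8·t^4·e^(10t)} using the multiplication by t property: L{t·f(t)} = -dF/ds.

Using L{t^n·e^(at)} = n!/(s-a)^(n+1), L{t^4·e^(10t)} = 24/(s-10)^5, so L{8·t^4·e^(10t)} = 8·24/(s-10)^5 = 192/(s-10)^5

Final answer: 192/(s-10)^5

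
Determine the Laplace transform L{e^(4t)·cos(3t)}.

L{e^(at)·cos(ωt)} = (s-a)/((s-a)² + ω²), so L{e^(4t)·cos(3t)} = (s-4)/((s-4)² + 9)

Final answer: (s-4)/((s-4)² + 9)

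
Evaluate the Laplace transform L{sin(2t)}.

L{sin(ωt)} = ω/(s² + ω²), so L{sin(2t)} = 2/(s² + 4)

Final answer: 2/(s² + 4)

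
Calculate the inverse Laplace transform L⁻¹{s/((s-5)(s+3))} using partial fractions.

Using partial fractions, f(t) = (5e^(5t) + 3e^(-3t))/8

Final answer: (5e^(5t) + 3e^(-3t))/8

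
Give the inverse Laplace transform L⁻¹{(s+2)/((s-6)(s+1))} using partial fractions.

Using partial fractions, f(t) = (8e^(6t) - e^(-t))/7

Final answer: (8e^(6t) - e^(-t))/7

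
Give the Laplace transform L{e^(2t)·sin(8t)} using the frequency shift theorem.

Frequency shift: L{e^(at)f(t)} = F(s-a). L{e^(2t)·sin(8t)} = 8/((s-2)² + 64)

Final answer: 8/((s-2)² + 64)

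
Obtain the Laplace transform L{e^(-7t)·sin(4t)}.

L{e^(at)·sin(ωt)} = ω/((s-a)² + ω²), so L{e^(-7t)·sin(4t)} = 4/((s+7)² + 16)

Final answer: 4/((s+7)² + 16)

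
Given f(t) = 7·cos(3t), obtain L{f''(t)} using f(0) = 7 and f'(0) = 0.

F(s) = 7s/(s² + 9). L{f''(t)} = s²F(s) - sf(0) - f'(0) = 7s³/(s² + 9) - 7s = (7s³ - 7s(s² + 9))/(s² + 9) = -63s/(s² + 9)

Final answer: -63s/(s² + 9)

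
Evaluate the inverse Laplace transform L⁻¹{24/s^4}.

L⁻¹{n!/s^(n+1)} = t^n with n=3. So L⁻¹{6/s^4} = t^3, and L⁻¹{24/s^4} = (24/6)·t^3 = 4·t^3

Final answer: 4·t^3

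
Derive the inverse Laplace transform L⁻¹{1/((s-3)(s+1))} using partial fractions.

Decompose: A/(s-3) + B/(s+1). A = 1/4, B = -1/4. f(t) = (e^(3t) - e^(-t))/4

Final answer: (e^(3t) - e^(-t))/4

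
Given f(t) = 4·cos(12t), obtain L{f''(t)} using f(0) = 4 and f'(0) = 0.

F(s) = 4s/(s² + 144). L{f''(t)} = s²F(s) - sf(0) - f'(0) = 4s³/(s² + 144) - 4s = (4s³ - 4s(s² + 144))/(s² + 144) = -576s/(s² + 144)

Final answer: -576s/(s² + 144)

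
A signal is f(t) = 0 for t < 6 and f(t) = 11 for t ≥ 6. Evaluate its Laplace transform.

f(t) = 11·u(t-6). L{u(t-6)} = e^(-6s)/s, so L{f(t)} = 11·e^(-6s)/s

Final answer: 11·e^(-6s)/s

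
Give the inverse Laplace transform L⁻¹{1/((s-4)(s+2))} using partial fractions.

Decompose: A/(s-4) + B/(s+2). A = 1/6, B = -1/6. f(t) = (e^(4t) - e^(-2t))/6

Final answer: (e^(4t) - e^(-2t))/6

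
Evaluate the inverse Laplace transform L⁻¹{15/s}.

L⁻¹{c/s} = c, so L⁻¹{15/s} = 15

Final answer: 15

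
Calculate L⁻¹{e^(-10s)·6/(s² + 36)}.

L⁻¹{6/(s² + 36)} = sin(6t). By the time shift theorem, L⁻¹{e^(-as)F(s)} = u(t-a)f(t-a) with a=10, so L⁻¹{e^(-10s)·6/(s² + 36)} = u(t-10)·sin(6(t-10))

Final answer: u(t-10)·sin(6(t-10))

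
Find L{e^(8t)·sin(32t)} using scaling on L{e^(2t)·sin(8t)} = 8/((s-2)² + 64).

Scaling with a=4: L{e^(8t)·sin(32t)} = (1/4) · 8/((s/4-2)² + 64). Simplifying: 32/((s-8)² + 1024)

Final answer: 32/((s-8)² + 1024)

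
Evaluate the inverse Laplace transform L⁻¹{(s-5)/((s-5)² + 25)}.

Using frequency shift, L⁻¹{(s-5)/((s-5)² + 25)} = e^(5t)·cos(5t)

Final answer: e^(5t)·cos(5t)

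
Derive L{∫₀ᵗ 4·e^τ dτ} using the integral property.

L{∫₀ᵗ f(τ)dτ} = F(s)/s with F(s) = 4/(s-1), so L{∫₀ᵗ 4·e^τ dτ} = 4/(s(s-1))

Final answer: 4/(s(s-1))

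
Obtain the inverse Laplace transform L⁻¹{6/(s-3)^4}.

L⁻¹{n!/(s-a)^(n+1)} = t^n·e^(at), so L⁻¹{6/(s-3)^4} = t^3·e^(3t)

Final answer: t^3·e^(3t)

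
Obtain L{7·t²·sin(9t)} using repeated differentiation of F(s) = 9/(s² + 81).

F(s) = 9/(s² + 81). F'(s) = -18s/(s² + 81)². F''(s) = -18(81 - 3s²)/(s² + 81)³ = (54s² - 1458)/(s² + 81)³. So L{t²·sin(9t)} = (-1)² F''(s) = (54s² - 1458)/(s² + 81)³. Then L{7·t²·sin(9t)} = 7·(54s² - 1458)/(s² + 81)³ = (378s² - 10206)/(s² + 81)³

Final answer: (378s² - 10206)/(s² + 81)³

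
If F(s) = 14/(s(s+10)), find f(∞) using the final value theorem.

f(∞) = lim_{s→0} s·14/(s(s+10)) = lim_{s→0} 14/(s+10) = 14/10 = 7/5

Final answer: 7/5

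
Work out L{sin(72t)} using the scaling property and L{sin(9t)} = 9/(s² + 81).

Using L{f(at)} = (1/a)F(s/a) with a=8: L{sin(72t)} = (1/8) · 9/((s/8)² + 81) = (1/8) · 9·64/(s² + 5184) = 72/(s² + 5184)

Final answer: 72/(s² + 5184)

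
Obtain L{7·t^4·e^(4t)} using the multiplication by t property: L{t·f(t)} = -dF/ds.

Using L{t^n·e^(at)} = n!/(s-a)^(n+1), L{t^4·e^(4t)} = 24/(s-4)^5, so L{7·t^4·e^(4t)} = 7·24/(s-4)^5 = 168/(s-4)^5

Final answer: 168/(s-4)^5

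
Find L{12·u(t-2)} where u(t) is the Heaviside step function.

L{u(t-a)} = e^(-as)/s. Here a=2, so L{u(t-2)} = e^(-2s)/s, and L{12·u(t-2)} = 12·e^(-2s)/s

Final answer: 12·e^(-2s)/s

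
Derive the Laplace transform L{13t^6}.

L{13t^6} = 13 · L{t^6} = 13 · 720/s^7 = 9360/s^7

Final answer: 9360/s^7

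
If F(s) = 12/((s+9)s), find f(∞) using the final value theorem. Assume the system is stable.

f(∞) = lim_{s→0} sF(s) = lim_{s→0} 12/(s+9) = 4/3

Final answer: 4/3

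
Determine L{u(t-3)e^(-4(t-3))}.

u(t-a)f(t-a) with f(t)=e^(-4t). L{e^(-4t)} = 1/(s+4). By time shift: e^(-3s)/(s+4)

Final answer: e^(-3s)/(s+4)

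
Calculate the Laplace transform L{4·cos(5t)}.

L{cos(ωt)} = s/(s² + ω²), so L{cos(5t)} = s/(s² + 25). Then L{4·cos(5t)} = 4·s/(s² + 25) = 4s/(s² + 25)

Final answer: 4s/(s² + 25)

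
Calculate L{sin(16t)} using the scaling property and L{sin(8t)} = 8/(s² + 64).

Using L{f(at)} = (1/a)F(s/a) with a=2: L{sin(16t)} = (1/2) · 8/((s/2)² + 64) = (1/2) · 8·4/(s² + 256) = 16/(s² + 256)

Final answer: 16/(s² + 256)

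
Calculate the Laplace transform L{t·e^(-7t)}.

L{t^n·e^(at)} = n!/(s-a)^(n+1), so L{t·e^(-7t)} = 1/(s+7)^2

Final answer: 1/(s+7)^2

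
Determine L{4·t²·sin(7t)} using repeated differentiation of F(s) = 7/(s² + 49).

F(s) = 7/(s² + 49). F'(s) = -14s/(s² + 49)². F''(s) = -14(49 - 3s²)/(s² + 49)³ = (42s² - 686)/(s² + 49)³. So L{t²·sin(7t)} = (-1)² F''(s) = (42s² - 686)/(s² + 49)³. Then L{4·t²·sin(7t)} = 4·(42s² - 686)/(s² + 49)³ = (168s² - 2744)/(s² + 49)³

Final answer: (168s² - 2744)/(s² + 49)³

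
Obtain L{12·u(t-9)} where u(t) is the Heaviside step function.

L{u(t-a)} = e^(-as)/s. Here a=9, so L{u(t-9)} = e^(-9s)/s, and L{12·u(t-9)} = 12·e^(-9s)/s

Final answer: 12·e^(-9s)/s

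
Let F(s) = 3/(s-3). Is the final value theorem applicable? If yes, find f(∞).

sF(s) = 3s/(s-3) has a pole at s = 3 in the right half-plane. Theorem does NOT apply (unstable system; f(t) = 3·e^(3t) grows without bound).

Final answer: Not applicable (unstable)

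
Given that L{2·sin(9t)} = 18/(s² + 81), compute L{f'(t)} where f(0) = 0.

L{f'(t)} = s·F(s) - f(0) = s·18/(s² + 81) - 0 = 18s/(s² + 81)

Final answer: 18s/(s² + 81)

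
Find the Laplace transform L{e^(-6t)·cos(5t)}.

L{e^(at)·cos(ωt)} = (s-a)/((s-a)² + ω²), so L{e^(-6t)·cos(5t)} = (s+6)/((s+6)² + 25)

Final answer: (s+6)/((s+6)² + 25)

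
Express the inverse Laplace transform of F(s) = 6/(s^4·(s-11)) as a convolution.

6/(s^4·(s-11)) = (6/s^4)·(1/(s-11)) = L{t^3}·L{e^(11t)}. So f(t) = t^3*e^(11t) = ∫₀ᵗ τ^3·e^(11(t-τ)) dτ

Final answer: ∫₀ᵗ τ^3·e^(11(t-τ)) dτ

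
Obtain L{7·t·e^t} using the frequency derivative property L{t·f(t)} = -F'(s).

L{e^t} = 1/(s-1). By frequency derivative: L{t·e^t} = -d/ds[1/(s-1)] = -(-1)/(s-1)² = 1/(s-1)². Then L{7·t·e^t} = 7·1/(s-1)² = 7/(s-1)²

Final answer: 7/(s-1)²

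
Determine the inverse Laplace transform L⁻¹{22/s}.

L⁻¹{c/s} = c, so L⁻¹{22/s} = 22

Final answer: 22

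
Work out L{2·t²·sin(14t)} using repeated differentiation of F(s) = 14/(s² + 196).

F(s) = 14/(s² + 196). F'(s) = -28s/(s² + 196)². F''(s) = -28(196 - 3s²)/(s² + 196)³ = (84s² - 5488)/(s² + 196)³. So L{t²·sin(14t)} = (-1)² F''(s) = (84s² - 5488)/(s² + 196)³. Then L{2·t²·sin(14t)} = 2·(84s² - 5488)/(s² + 196)³ = (168s² - 10976)/(s² + 196)³

Final answer: (168s² - 10976)/(s² + 196)³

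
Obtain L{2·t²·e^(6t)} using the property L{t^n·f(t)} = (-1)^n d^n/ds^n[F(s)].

L{e^(6t)} = 1/(s-6). d/ds[1/(s-6)] = -1/(s-6)². d²/ds²[1/(s-6)] = 2/(s-6)³. So L{t²·e^(6t)} = (-1)² · 2/(s-6)³ = 2/(s-6)³. Then L{2·t²·e^(6t)} = 2·2/(s-6)³ = 4/(s-6)³

Final answer: 4/(s-6)³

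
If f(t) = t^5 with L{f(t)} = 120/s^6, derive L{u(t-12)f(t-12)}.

Time shift theorem: L{u(t-a)f(t-a)} = e^(-as)F(s). Here a=12, F(s) = 120/s^6, so L{u(t-12)f(t-12)} = e^(-12s)·120/s^6

Final answer: e^(-12s)·120/s^6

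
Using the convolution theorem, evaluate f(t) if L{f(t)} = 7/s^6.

7/s^6 = (7/s)·(1/s^5) = L{7}·L{t^4/24}. By convolution, f(t) = 7*t^4/24 = ∫₀ᵗ 7·τ^4/24 dτ = 7·t^5/120

Final answer: 7·t^5/120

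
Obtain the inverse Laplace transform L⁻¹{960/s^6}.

L⁻¹{n!/s^(n+1)} = t^n with n=5. So L⁻¹{120/s^6} = t^5, and L⁻¹{960/s^6} = (960/120)·t^5 = 8·t^5

Final answer: 8·t^5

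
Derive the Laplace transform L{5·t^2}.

L{t^n} = n!/s^(n+1), so L{t^2} = 2/s^3. Then L{5·t^2} = 5·2/s^3 = 10/s^3

Final answer: 10/s^3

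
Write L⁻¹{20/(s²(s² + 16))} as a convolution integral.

20/(s²(s² + 16)) = (1/s²)·(20/(s² + 16)) = L{t}·L{5·sin(4t)}. So f(t) = t*(5·sin(4t)) = ∫₀ᵗ 5τ·sin(4(t-τ)) dτ

Final answer: ∫₀ᵗ 5τ·sin(4(t-τ)) dτ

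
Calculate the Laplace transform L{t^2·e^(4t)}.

L{t^n·e^(at)} = n!/(s-a)^(n+1), so L{t^2·e^(4t)} = 2/(s-4)^3

Final answer: 2/(s-4)^3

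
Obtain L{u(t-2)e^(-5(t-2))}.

u(t-a)f(t-a) with f(t)=e^(-5t). L{e^(-5t)} = 1/(s+5). By time shift: e^(-2s)/(s+5)

Final answer: e^(-2s)/(s+5)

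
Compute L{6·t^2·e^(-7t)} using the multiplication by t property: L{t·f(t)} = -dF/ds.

Using L{t^n·e^(at)} = n!/(s-a)^(n+1), L{t^2·e^(-7t)} = 2/(s+7)^3, so L{6·t^2·e^(-7t)} = 6·2/(s+7)^3 = 12/(s+7)^3

Final answer: 12/(s+7)^3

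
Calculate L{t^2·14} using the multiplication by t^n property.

L{14} = 14/s. d^1/ds^1[1/s] = -1/s². d^2/ds^2[1/s] = 2/s^3. So L{t^2} = (-1)^{2}·2/s^3 = 2/s^3. Then L{t^2·14} = 14·2/s^3 = 28/s^3

Final answer: 28/s^3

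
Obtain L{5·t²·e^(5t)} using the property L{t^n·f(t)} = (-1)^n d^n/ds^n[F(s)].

L{e^(5t)} = 1/(s-5). d/ds[1/(s-5)] = -1/(s-5)². d²/ds²[1/(s-5)] = 2/(s-5)³. So L{t²·e^(5t)} = (-1)² · 2/(s-5)³ = 2/(s-5)³. Then L{5·t²·e^(5t)} = 5·2/(s-5)³ = 10/(s-5)³

Final answer: 10/(s-5)³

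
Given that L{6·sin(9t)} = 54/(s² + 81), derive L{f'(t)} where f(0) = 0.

L{f'(t)} = s·F(s) - f(0) = s·54/(s² + 81) - 0 = 54s/(s² + 81)

Final answer: 54s/(s² + 81)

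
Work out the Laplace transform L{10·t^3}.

L{t^n} = n!/s^(n+1), so L{t^3} = 6/s^4. Then L{10·t^3} = 10·6/s^4 = 60/s^4

Final answer: 60/s^4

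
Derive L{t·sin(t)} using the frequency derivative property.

L{sin(t)} = 1/(s² + 1). By L{t·f(t)} = -F'(s): -d/ds[1/(s² + 1)] = -(1)·(-2s)/(s² + 1)² = 2s/(s² + 1)²

Final answer: 2s/(s² + 1)²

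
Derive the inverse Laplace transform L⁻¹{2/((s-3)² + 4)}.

Using frequency shift, L⁻¹{2/((s-3)² + 4)} = e^(3t)·sin(2t)

Final answer: e^(3t)·sin(2t)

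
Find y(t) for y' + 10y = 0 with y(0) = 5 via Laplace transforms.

L{y'} + 10L{y} = 0. sY - 5 + 10Y = 0. Y(s+10) = 5. Y = 5/(s+10)

Final answer: y(t) = 5e^(-10t)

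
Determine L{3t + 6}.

L{3t + 6} = 3·L{t} + 6·L{1} = 3/s² + 6/s

Final answer: 3/s² + 6/s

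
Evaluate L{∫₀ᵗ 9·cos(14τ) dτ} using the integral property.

L{∫₀ᵗ f(τ)dτ} = F(s)/s with F(s) = 9s/(s² + 196), so the result is (9s/(s² + 196))/s = 9/(s² + 196)

Final answer: 9/(s² + 196)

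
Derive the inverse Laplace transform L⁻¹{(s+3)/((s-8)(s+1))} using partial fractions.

Using partial fractions, f(t) = (11e^(8t) - 2e^(-t))/9

Final answer: (11e^(8t) - 2e^(-t))/9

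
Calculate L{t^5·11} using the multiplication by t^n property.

L{11} = 11/s. d^1/ds^1[1/s] = -1/s². d^2/ds^2[1/s] = 2/s^3. d^3/ds^3[1/s] = -6/s^4. d^4/ds^4[1/s] = 24/s^5. d^5/ds^5[1/s] = -120/s^6. So L{t^5} = (-1)^{5}·-120/s^6 = 120/s^6. Then L{t^5·11} = 11·120/s^6 = 1320/s^6

Final answer: 1320/s^6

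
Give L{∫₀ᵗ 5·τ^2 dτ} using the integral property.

L{∫₀ᵗ f(τ)dτ} = F(s)/s with f(t) = 5t^2. F(s) = 10/s^3, so L{∫₀ᵗ 5·τ^2 dτ} = (10/s^3)/s = 10/s^4. (Check: ∫₀ᵗ 5·τ^2 dτ = 5t^3/3.)

Final answer: 10/s^4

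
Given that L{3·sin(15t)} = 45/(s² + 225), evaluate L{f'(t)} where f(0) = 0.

L{f'(t)} = s·F(s) - f(0) = s·45/(s² + 225) - 0 = 45s/(s² + 225)

Final answer: 45s/(s² + 225)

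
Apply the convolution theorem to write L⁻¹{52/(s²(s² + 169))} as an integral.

52/(s²(s² + 169)) = (1/s²)·(52/(s² + 169)) = L{t}·L{4·sin(13t)}. So f(t) = t*(4·sin(13t)) = ∫₀ᵗ 4τ·sin(13(t-τ)) dτ

Final answer: ∫₀ᵗ 4τ·sin(13(t-τ)) dτ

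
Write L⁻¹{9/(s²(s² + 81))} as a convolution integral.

9/(s²(s² + 81)) = (1/s²)·(9/(s² + 81)) = L{t}·L{sin(9t)}. So f(t) = t*(sin(9t)) = ∫₀ᵗ τ·sin(9(t-τ)) dτ

Final answer: ∫₀ᵗ τ·sin(9(t-τ)) dτ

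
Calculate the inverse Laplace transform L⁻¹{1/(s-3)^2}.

L⁻¹{n!/(s-a)^(n+1)} = t^n·e^(at), so L⁻¹{1/(s-3)^2} = t·e^(3t)

Final answer: t·e^(3t)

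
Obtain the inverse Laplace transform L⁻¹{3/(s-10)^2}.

L⁻¹{n!/(s-a)^(n+1)} = t^n·e^(at) with n=1, a=10. So L⁻¹{1/(s-10)^2} = t·e^(10t), and L⁻¹{3/(s-10)^2} = (3/1)·t·e^(10t) = 3·t·e^(10t)

Final answer: 3·t·e^(10t)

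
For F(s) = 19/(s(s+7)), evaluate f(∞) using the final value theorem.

f(∞) = lim_{s→0} s·19/(s(s+7)) = lim_{s→0} 19/(s+7) = 19/7 = 19/7

Final answer: 19/7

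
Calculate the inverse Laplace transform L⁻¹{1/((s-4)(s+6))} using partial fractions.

Decompose: A/(s-4) + B/(s+6). A = 1/10, B = -1/10. f(t) = (e^(4t) - e^(-6t))/10

Final answer: (e^(4t) - e^(-6t))/10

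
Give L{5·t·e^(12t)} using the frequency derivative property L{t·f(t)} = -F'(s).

L{e^(12t)} = 1/(s-12). By frequency derivative: L{t·e^(12t)} = -d/ds[1/(s-12)] = -(-1)/(s-12)² = 1/(s-12)². Then L{5·t·e^(12t)} = 5·1/(s-12)² = 5/(s-12)²

Final answer: 5/(s-12)²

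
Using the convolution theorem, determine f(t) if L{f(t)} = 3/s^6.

3/s^6 = (3/s)·(1/s^5) = L{3}·L{t^4/24}. By convolution, f(t) = 3*t^4/24 = ∫₀ᵗ 3·τ^4/24 dτ = 3·t^5/120

Final answer: 3·t^5/120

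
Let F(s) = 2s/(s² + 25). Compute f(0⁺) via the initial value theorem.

f(0⁺) = lim_{s→∞} s·2s/(s² + 25) = lim_{s→∞} 2s²/(s² + 25) = 2

Final answer: 2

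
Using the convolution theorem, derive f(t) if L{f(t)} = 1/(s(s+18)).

1/(s(s+18)) = (1/s)·(1/(s+18)) = L{1}·L{e^(-18t)}. By convolution, f(t) = 1*e^(-18t) = ∫₀ᵗ 1·e^(-18τ) dτ = (1 - e^(-18t))/18

Final answer: (1 - e^(-18t))/18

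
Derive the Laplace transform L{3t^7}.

L{3t^7} = 3 · L{t^7} = 3 · 5040/s^8 = 15120/s^8

Final answer: 15120/s^8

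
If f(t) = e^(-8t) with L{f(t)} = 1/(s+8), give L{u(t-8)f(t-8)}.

Time shift theorem: L{u(t-a)f(t-a)} = e^(-as)F(s). Here a=8, F(s) = 1/(s+8), so L{u(t-8)f(t-8)} = e^(-8s)·1/(s+8)

Final answer: e^(-8s)·1/(s+8)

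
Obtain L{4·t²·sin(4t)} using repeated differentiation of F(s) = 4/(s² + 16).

F(s) = 4/(s² + 16). F'(s) = -8s/(s² + 16)². F''(s) = -8(16 - 3s²)/(s² + 16)³ = (24s² - 128)/(s² + 16)³. So L{t²·sin(4t)} = (-1)² F''(s) = (24s² - 128)/(s² + 16)³. Then L{4·t²·sin(4t)} = 4·(24s² - 128)/(s² + 16)³ = (96s² - 512)/(s² + 16)³

Final answer: (96s² - 512)/(s² + 16)³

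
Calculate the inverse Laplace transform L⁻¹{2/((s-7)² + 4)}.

Using frequency shift, L⁻¹{2/((s-7)² + 4)} = e^(7t)·sin(2t)

Final answer: e^(7t)·sin(2t)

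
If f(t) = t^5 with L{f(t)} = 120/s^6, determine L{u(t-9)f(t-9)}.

Time shift theorem: L{u(t-a)f(t-a)} = e^(-as)F(s). Here a=9, F(s) = 120/s^6, so L{u(t-9)f(t-9)} = e^(-9s)·120/s^6

Final answer: e^(-9s)·120/s^6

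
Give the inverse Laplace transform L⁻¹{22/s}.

L⁻¹{c/s} = c, so L⁻¹{22/s} = 22

Final answer: 22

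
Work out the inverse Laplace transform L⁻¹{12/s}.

L⁻¹{c/s} = c, so L⁻¹{12/s} = 12

Final answer: 12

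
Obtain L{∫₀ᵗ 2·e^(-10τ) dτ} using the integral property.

L{∫₀ᵗ f(τ)dτ} = F(s)/s with F(s) = 2/(s+10), so L{∫₀ᵗ 2·e^(-10τ) dτ} = 2/(s(s+10))

Final answer: 2/(s(s+10))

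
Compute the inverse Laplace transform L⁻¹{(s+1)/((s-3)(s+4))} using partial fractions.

Using partial fractions, f(t) = (4e^(3t) + 3e^(-4t))/7

Final answer: (4e^(3t) + 3e^(-4t))/7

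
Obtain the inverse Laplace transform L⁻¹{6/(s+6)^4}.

L⁻¹{n!/(s-a)^(n+1)} = t^n·e^(at), so L⁻¹{6/(s+6)^4} = t^3·e^(-6t)

Final answer: t^3·e^(-6t)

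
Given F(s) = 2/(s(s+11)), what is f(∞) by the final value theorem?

f(∞) = lim_{s→0} s·2/(s(s+11)) = lim_{s→0} 2/(s+11) = 2/11 = 2/11

Final answer: 2/11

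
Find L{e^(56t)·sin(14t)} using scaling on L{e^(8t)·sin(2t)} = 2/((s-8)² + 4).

Scaling with a=7: L{e^(56t)·sin(14t)} = (1/7) · 2/((s/7-8)² + 4). Simplifying: 14/((s-56)² + 196)

Final answer: 14/((s-56)² + 196)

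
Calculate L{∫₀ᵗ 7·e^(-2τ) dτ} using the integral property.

L{∫₀ᵗ f(τ)dτ} = F(s)/s with F(s) = 7/(s+2), so L{∫₀ᵗ 7·e^(-2τ) dτ} = 7/(s(s+2))

Final answer: 7/(s(s+2))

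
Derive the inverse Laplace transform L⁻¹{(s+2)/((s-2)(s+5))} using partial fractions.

Using partial fractions, f(t) = (4e^(2t) + 3e^(-5t))/7

Final answer: (4e^(2t) + 3e^(-5t))/7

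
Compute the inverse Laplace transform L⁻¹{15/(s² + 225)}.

L⁻¹{15/(s² + 225)} = sin(15t)

Final answer: sin(15t)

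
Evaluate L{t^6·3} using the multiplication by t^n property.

L{3} = 3/s. d^1/ds^1[1/s] = -1/s². d^2/ds^2[1/s] = 2/s^3. d^3/ds^3[1/s] = -6/s^4. d^4/ds^4[1/s] = 24/s^5. d^5/ds^5[1/s] = -120/s^6. d^6/ds^6[1/s] = 720/s^7. So L{t^6} = (-1)^{6}·720/s^7 = 720/s^7. Then L{t^6·3} = 3·720/s^7 = 2160/s^7

Final answer: 2160/s^7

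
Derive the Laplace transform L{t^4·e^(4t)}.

L{t^n·e^(at)} = n!/(s-a)^(n+1), so L{t^4·e^(4t)} = 24/(s-4)^5

Final answer: 24/(s-4)^5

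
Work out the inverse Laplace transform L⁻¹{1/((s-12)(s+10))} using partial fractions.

Decompose: A/(s-12) + B/(s+10). A = 1/22, B = -1/22. f(t) = (e^(12t) - e^(-10t))/22

Final answer: (e^(12t) - e^(-10t))/22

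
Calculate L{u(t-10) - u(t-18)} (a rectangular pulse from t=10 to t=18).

L{u(t-a)} = e^(-as)/s. L{u(t-10) - u(t-18)} = (e^(-10s) - e^(-18s))/s

Final answer: (e^(-10s) - e^(-18s))/s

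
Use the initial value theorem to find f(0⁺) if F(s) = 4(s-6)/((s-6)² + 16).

f(0⁺) = lim_{s→∞} sF(s) = lim_{s→∞} 4s(s-6)/((s-6)² + 16) = 4

Final answer: 4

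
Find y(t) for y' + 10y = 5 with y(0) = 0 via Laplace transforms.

sY + 10Y = 5/s. Y = 5/(s(s+10)). Partial fractions: Y = 1/2/s - 1/2/(s+10)

Final answer: y(t) = 1/2(1 - e^(-10t))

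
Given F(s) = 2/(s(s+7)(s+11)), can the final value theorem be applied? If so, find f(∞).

Poles of sF(s) = 2/((s+7)(s+11)) are at s = -7 and s = -11, both in the left half-plane. Theorem applies. f(∞) = lim_{s→0} sF(s) = 2/(7·11) = 2/77

Final answer: 2/77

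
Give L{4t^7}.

L{t^n} = n!/s^(n+1). So L{4t^7} = 4·7!/s^8 = 20160/s^8

Final answer: 20160/s^8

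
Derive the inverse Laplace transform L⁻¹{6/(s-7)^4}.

L⁻¹{n!/(s-a)^(n+1)} = t^n·e^(at) with n=3, a=7. So L⁻¹{6/(s-7)^4} = t^3·e^(7t)

Final answer: t^3·e^(7t)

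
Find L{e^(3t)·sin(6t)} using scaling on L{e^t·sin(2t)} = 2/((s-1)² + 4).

Scaling with a=3: L{e^(3t)·sin(6t)} = (1/3) · 2/((s/3-1)² + 4). Simplifying: 6/((s-3)² + 36)

Final answer: 6/((s-3)² + 36)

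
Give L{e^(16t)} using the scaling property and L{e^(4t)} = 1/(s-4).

Using L{f(at)} = (1/a)F(s/a) with a=4 and f(t) = e^(4t): L{e^(16t)} = (1/4) · 1/((s/4)-4) = (1/4) · 4/(s-16) = 1/(s-16)

Final answer: 1/(s-16)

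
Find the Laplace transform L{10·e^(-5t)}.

L{e^(at)} = 1/(s-a), so L{e^(-5t)} = 1/(s+5). Then L{10·e^(-5t)} = 10/(s+5)

Final answer: 10/(s+5)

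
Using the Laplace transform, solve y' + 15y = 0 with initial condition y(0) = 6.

L{y'} + 15L{y} = 0. sY - 6 + 15Y = 0. Y(s+15) = 6. Y = 6/(s+15)

Final answer: y(t) = 6e^(-15t)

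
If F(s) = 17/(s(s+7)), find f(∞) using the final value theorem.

f(∞) = lim_{s→0} s·17/(s(s+7)) = lim_{s→0} 17/(s+7) = 17/7 = 17/7

Final answer: 17/7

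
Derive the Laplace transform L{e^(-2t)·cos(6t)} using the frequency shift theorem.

Frequency shift: L{e^(at)f(t)} = F(s-a). L{e^(-2t)·cos(6t)} = (s+2)/((s+2)² + 36)

Final answer: (s+2)/((s+2)² + 36)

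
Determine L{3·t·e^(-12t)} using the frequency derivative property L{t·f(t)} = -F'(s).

L{e^(-12t)} = 1/(s+12). By frequency derivative: L{t·e^(-12t)} = -d/ds[1/(s+12)] = -(-1)/(s+12)² = 1/(s+12)². Then L{3·t·e^(-12t)} = 3·1/(s+12)² = 3/(s+12)²

Final answer: 3/(s+12)²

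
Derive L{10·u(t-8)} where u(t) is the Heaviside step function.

L{u(t-a)} = e^(-as)/s. Here a=8, so L{u(t-8)} = e^(-8s)/s, and L{10·u(t-8)} = 10·e^(-8s)/s

Final answer: 10·e^(-8s)/s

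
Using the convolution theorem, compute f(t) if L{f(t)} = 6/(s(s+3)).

6/(s(s+3)) = (6/s)·(1/(s+3)) = L{6}·L{e^(-3t)}. By convolution, f(t) = 6*e^(-3t) = ∫₀ᵗ 6·e^(-3τ) dτ = 6·(1 - e^(-3t))/3

Final answer: 6·(1 - e^(-3t))/3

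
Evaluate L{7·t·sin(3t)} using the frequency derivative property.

L{sin(3t)} = 3/(s² + 9). By L{t·f(t)} = -F'(s): -d/ds[3/(s² + 9)] = -(3)·(-2s)/(s² + 9)² = 6s/(s² + 9)². Then L{7·t·sin(3t)} = 7·6s/(s² + 9)² = 42s/(s² + 9)²

Final answer: 42s/(s² + 9)²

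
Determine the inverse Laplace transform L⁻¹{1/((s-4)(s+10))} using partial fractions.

Decompose: A/(s-4) + B/(s+10). A = 1/14, B = -1/14. f(t) = (e^(4t) - e^(-10t))/14

Final answer: (e^(4t) - e^(-10t))/14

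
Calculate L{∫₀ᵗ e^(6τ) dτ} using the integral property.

L{∫₀ᵗ f(τ)dτ} = F(s)/s with F(s) = 1/(s-6), so L{∫₀ᵗ e^(6τ) dτ} = 1/(s(s-6))

Final answer: 1/(s(s-6))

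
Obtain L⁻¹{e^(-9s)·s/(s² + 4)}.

L⁻¹{s/(s² + 4)} = cos(2t). By the time shift theorem, L⁻¹{e^(-as)F(s)} = u(t-a)f(t-a) with a=9, so L⁻¹{e^(-9s)·s/(s² + 4)} = u(t-9)·cos(2(t-9))

Final answer: u(t-9)·cos(2(t-9))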